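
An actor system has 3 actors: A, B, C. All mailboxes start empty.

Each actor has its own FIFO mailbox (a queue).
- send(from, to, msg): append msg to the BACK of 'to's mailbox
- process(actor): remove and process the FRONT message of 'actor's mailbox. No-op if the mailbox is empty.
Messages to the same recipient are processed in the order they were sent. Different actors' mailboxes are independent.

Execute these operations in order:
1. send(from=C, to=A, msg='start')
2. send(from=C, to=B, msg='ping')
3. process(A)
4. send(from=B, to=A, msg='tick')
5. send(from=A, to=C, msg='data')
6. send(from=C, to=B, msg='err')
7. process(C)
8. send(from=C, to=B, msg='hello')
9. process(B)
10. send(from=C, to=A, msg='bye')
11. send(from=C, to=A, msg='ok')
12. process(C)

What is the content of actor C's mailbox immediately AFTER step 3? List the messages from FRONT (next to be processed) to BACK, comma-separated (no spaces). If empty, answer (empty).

After 1 (send(from=C, to=A, msg='start')): A:[start] B:[] C:[]
After 2 (send(from=C, to=B, msg='ping')): A:[start] B:[ping] C:[]
After 3 (process(A)): A:[] B:[ping] C:[]

(empty)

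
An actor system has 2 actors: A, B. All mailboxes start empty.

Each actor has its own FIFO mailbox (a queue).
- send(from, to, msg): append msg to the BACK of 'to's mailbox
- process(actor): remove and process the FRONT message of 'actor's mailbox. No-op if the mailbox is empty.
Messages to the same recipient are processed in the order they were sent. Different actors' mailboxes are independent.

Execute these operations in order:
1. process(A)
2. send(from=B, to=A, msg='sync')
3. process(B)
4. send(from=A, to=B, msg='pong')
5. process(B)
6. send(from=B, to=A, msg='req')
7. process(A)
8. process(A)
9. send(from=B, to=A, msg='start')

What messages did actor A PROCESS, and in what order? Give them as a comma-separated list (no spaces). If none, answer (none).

After 1 (process(A)): A:[] B:[]
After 2 (send(from=B, to=A, msg='sync')): A:[sync] B:[]
After 3 (process(B)): A:[sync] B:[]
After 4 (send(from=A, to=B, msg='pong')): A:[sync] B:[pong]
After 5 (process(B)): A:[sync] B:[]
After 6 (send(from=B, to=A, msg='req')): A:[sync,req] B:[]
After 7 (process(A)): A:[req] B:[]
After 8 (process(A)): A:[] B:[]
After 9 (send(from=B, to=A, msg='start')): A:[start] B:[]

Answer: sync,req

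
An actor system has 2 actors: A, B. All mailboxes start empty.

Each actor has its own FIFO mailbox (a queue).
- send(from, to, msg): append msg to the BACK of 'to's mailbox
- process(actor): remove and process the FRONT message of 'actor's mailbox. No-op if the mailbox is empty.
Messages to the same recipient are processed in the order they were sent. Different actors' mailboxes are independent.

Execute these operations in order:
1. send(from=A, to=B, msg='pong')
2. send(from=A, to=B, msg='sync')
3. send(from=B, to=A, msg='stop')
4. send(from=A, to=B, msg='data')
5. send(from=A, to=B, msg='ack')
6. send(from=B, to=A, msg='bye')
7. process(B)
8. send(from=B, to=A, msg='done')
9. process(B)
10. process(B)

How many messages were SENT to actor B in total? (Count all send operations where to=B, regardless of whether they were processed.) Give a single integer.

Answer: 4

Derivation:
After 1 (send(from=A, to=B, msg='pong')): A:[] B:[pong]
After 2 (send(from=A, to=B, msg='sync')): A:[] B:[pong,sync]
After 3 (send(from=B, to=A, msg='stop')): A:[stop] B:[pong,sync]
After 4 (send(from=A, to=B, msg='data')): A:[stop] B:[pong,sync,data]
After 5 (send(from=A, to=B, msg='ack')): A:[stop] B:[pong,sync,data,ack]
After 6 (send(from=B, to=A, msg='bye')): A:[stop,bye] B:[pong,sync,data,ack]
After 7 (process(B)): A:[stop,bye] B:[sync,data,ack]
After 8 (send(from=B, to=A, msg='done')): A:[stop,bye,done] B:[sync,data,ack]
After 9 (process(B)): A:[stop,bye,done] B:[data,ack]
After 10 (process(B)): A:[stop,bye,done] B:[ack]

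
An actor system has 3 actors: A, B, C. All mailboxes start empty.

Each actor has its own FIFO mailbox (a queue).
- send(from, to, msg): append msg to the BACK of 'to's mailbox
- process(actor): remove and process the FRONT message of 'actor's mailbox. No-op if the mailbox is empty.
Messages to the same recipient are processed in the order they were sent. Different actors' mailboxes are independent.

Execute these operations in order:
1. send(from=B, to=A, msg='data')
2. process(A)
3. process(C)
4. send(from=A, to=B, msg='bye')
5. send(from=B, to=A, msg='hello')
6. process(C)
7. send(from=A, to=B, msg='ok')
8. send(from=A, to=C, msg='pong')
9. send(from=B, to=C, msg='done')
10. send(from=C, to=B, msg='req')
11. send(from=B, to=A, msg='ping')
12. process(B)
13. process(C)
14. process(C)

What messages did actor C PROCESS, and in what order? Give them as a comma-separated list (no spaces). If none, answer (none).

After 1 (send(from=B, to=A, msg='data')): A:[data] B:[] C:[]
After 2 (process(A)): A:[] B:[] C:[]
After 3 (process(C)): A:[] B:[] C:[]
After 4 (send(from=A, to=B, msg='bye')): A:[] B:[bye] C:[]
After 5 (send(from=B, to=A, msg='hello')): A:[hello] B:[bye] C:[]
After 6 (process(C)): A:[hello] B:[bye] C:[]
After 7 (send(from=A, to=B, msg='ok')): A:[hello] B:[bye,ok] C:[]
After 8 (send(from=A, to=C, msg='pong')): A:[hello] B:[bye,ok] C:[pong]
After 9 (send(from=B, to=C, msg='done')): A:[hello] B:[bye,ok] C:[pong,done]
After 10 (send(from=C, to=B, msg='req')): A:[hello] B:[bye,ok,req] C:[pong,done]
After 11 (send(from=B, to=A, msg='ping')): A:[hello,ping] B:[bye,ok,req] C:[pong,done]
After 12 (process(B)): A:[hello,ping] B:[ok,req] C:[pong,done]
After 13 (process(C)): A:[hello,ping] B:[ok,req] C:[done]
After 14 (process(C)): A:[hello,ping] B:[ok,req] C:[]

Answer: pong,done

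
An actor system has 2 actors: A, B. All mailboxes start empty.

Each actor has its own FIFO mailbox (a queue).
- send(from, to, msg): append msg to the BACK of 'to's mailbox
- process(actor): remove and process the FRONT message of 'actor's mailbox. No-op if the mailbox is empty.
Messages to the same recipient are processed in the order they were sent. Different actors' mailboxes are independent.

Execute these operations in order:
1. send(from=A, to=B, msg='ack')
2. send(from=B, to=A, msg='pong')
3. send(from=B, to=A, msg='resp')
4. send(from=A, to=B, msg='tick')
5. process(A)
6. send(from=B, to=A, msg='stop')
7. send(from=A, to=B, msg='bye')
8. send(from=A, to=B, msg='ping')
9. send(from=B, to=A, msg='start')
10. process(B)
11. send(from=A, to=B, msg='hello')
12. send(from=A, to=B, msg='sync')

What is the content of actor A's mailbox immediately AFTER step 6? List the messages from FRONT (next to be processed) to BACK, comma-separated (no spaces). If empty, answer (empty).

After 1 (send(from=A, to=B, msg='ack')): A:[] B:[ack]
After 2 (send(from=B, to=A, msg='pong')): A:[pong] B:[ack]
After 3 (send(from=B, to=A, msg='resp')): A:[pong,resp] B:[ack]
After 4 (send(from=A, to=B, msg='tick')): A:[pong,resp] B:[ack,tick]
After 5 (process(A)): A:[resp] B:[ack,tick]
After 6 (send(from=B, to=A, msg='stop')): A:[resp,stop] B:[ack,tick]

resp,stop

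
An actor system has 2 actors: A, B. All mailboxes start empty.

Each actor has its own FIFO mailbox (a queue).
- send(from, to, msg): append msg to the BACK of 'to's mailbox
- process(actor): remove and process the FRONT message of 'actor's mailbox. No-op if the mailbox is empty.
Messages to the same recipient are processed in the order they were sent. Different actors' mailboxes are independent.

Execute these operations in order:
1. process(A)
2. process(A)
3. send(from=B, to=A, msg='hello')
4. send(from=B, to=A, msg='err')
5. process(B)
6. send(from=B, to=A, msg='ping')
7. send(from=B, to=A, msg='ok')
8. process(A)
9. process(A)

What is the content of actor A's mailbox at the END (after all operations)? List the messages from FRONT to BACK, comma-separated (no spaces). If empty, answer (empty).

After 1 (process(A)): A:[] B:[]
After 2 (process(A)): A:[] B:[]
After 3 (send(from=B, to=A, msg='hello')): A:[hello] B:[]
After 4 (send(from=B, to=A, msg='err')): A:[hello,err] B:[]
After 5 (process(B)): A:[hello,err] B:[]
After 6 (send(from=B, to=A, msg='ping')): A:[hello,err,ping] B:[]
After 7 (send(from=B, to=A, msg='ok')): A:[hello,err,ping,ok] B:[]
After 8 (process(A)): A:[err,ping,ok] B:[]
After 9 (process(A)): A:[ping,ok] B:[]

Answer: ping,ok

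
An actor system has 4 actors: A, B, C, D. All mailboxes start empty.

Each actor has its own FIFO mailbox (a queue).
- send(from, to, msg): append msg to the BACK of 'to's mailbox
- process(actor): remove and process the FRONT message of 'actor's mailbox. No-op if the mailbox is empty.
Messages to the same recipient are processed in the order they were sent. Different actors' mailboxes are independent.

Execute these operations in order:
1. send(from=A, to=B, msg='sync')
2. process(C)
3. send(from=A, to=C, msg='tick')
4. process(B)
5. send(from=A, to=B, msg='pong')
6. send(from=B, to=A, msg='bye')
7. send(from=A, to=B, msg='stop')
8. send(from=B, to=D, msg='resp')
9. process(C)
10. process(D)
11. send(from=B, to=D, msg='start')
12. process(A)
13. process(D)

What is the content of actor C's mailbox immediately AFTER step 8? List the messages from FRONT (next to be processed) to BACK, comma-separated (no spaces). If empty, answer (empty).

After 1 (send(from=A, to=B, msg='sync')): A:[] B:[sync] C:[] D:[]
After 2 (process(C)): A:[] B:[sync] C:[] D:[]
After 3 (send(from=A, to=C, msg='tick')): A:[] B:[sync] C:[tick] D:[]
After 4 (process(B)): A:[] B:[] C:[tick] D:[]
After 5 (send(from=A, to=B, msg='pong')): A:[] B:[pong] C:[tick] D:[]
After 6 (send(from=B, to=A, msg='bye')): A:[bye] B:[pong] C:[tick] D:[]
After 7 (send(from=A, to=B, msg='stop')): A:[bye] B:[pong,stop] C:[tick] D:[]
After 8 (send(from=B, to=D, msg='resp')): A:[bye] B:[pong,stop] C:[tick] D:[resp]

tick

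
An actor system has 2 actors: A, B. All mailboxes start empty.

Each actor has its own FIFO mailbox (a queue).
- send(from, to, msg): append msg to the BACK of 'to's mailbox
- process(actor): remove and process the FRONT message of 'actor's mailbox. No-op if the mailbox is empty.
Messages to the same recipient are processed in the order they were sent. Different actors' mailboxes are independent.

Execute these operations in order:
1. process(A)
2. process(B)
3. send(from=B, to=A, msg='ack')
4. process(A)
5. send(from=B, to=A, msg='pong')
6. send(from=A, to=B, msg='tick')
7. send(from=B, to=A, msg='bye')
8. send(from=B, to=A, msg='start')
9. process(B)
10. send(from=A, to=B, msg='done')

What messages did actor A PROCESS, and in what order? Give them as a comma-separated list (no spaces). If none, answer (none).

After 1 (process(A)): A:[] B:[]
After 2 (process(B)): A:[] B:[]
After 3 (send(from=B, to=A, msg='ack')): A:[ack] B:[]
After 4 (process(A)): A:[] B:[]
After 5 (send(from=B, to=A, msg='pong')): A:[pong] B:[]
After 6 (send(from=A, to=B, msg='tick')): A:[pong] B:[tick]
After 7 (send(from=B, to=A, msg='bye')): A:[pong,bye] B:[tick]
After 8 (send(from=B, to=A, msg='start')): A:[pong,bye,start] B:[tick]
After 9 (process(B)): A:[pong,bye,start] B:[]
After 10 (send(from=A, to=B, msg='done')): A:[pong,bye,start] B:[done]

Answer: ack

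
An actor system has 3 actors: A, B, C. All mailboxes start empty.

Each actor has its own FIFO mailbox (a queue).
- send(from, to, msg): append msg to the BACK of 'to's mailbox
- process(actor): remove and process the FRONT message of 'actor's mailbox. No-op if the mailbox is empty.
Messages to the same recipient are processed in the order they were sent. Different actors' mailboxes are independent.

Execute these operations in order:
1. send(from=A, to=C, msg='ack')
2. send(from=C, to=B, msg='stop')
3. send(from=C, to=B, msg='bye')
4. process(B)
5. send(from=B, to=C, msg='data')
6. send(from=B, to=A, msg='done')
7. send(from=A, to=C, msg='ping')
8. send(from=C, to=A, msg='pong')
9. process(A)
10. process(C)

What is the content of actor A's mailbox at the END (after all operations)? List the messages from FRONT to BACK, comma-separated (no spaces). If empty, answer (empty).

After 1 (send(from=A, to=C, msg='ack')): A:[] B:[] C:[ack]
After 2 (send(from=C, to=B, msg='stop')): A:[] B:[stop] C:[ack]
After 3 (send(from=C, to=B, msg='bye')): A:[] B:[stop,bye] C:[ack]
After 4 (process(B)): A:[] B:[bye] C:[ack]
After 5 (send(from=B, to=C, msg='data')): A:[] B:[bye] C:[ack,data]
After 6 (send(from=B, to=A, msg='done')): A:[done] B:[bye] C:[ack,data]
After 7 (send(from=A, to=C, msg='ping')): A:[done] B:[bye] C:[ack,data,ping]
After 8 (send(from=C, to=A, msg='pong')): A:[done,pong] B:[bye] C:[ack,data,ping]
After 9 (process(A)): A:[pong] B:[bye] C:[ack,data,ping]
After 10 (process(C)): A:[pong] B:[bye] C:[data,ping]

Answer: pong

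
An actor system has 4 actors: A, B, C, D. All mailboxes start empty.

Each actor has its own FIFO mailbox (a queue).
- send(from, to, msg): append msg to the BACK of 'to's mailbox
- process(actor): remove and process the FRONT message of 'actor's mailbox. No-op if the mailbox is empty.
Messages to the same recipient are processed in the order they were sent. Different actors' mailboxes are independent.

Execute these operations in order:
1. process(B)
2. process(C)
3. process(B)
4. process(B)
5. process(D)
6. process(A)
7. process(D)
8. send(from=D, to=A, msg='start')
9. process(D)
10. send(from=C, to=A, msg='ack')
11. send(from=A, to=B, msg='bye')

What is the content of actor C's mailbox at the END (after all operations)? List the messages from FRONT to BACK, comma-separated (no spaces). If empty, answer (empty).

Answer: (empty)

Derivation:
After 1 (process(B)): A:[] B:[] C:[] D:[]
After 2 (process(C)): A:[] B:[] C:[] D:[]
After 3 (process(B)): A:[] B:[] C:[] D:[]
After 4 (process(B)): A:[] B:[] C:[] D:[]
After 5 (process(D)): A:[] B:[] C:[] D:[]
After 6 (process(A)): A:[] B:[] C:[] D:[]
After 7 (process(D)): A:[] B:[] C:[] D:[]
After 8 (send(from=D, to=A, msg='start')): A:[start] B:[] C:[] D:[]
After 9 (process(D)): A:[start] B:[] C:[] D:[]
After 10 (send(from=C, to=A, msg='ack')): A:[start,ack] B:[] C:[] D:[]
After 11 (send(from=A, to=B, msg='bye')): A:[start,ack] B:[bye] C:[] D:[]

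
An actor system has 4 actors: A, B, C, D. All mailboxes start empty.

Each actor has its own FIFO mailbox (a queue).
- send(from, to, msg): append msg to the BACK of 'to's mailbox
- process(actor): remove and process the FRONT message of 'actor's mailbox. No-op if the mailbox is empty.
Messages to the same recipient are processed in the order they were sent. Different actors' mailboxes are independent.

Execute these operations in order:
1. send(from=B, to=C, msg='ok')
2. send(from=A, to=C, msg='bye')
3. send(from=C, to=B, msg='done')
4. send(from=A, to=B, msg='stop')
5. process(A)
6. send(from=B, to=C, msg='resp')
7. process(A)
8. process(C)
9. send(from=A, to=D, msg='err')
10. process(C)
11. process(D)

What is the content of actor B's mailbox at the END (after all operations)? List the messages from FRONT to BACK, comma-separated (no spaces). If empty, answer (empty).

Answer: done,stop

Derivation:
After 1 (send(from=B, to=C, msg='ok')): A:[] B:[] C:[ok] D:[]
After 2 (send(from=A, to=C, msg='bye')): A:[] B:[] C:[ok,bye] D:[]
After 3 (send(from=C, to=B, msg='done')): A:[] B:[done] C:[ok,bye] D:[]
After 4 (send(from=A, to=B, msg='stop')): A:[] B:[done,stop] C:[ok,bye] D:[]
After 5 (process(A)): A:[] B:[done,stop] C:[ok,bye] D:[]
After 6 (send(from=B, to=C, msg='resp')): A:[] B:[done,stop] C:[ok,bye,resp] D:[]
After 7 (process(A)): A:[] B:[done,stop] C:[ok,bye,resp] D:[]
After 8 (process(C)): A:[] B:[done,stop] C:[bye,resp] D:[]
After 9 (send(from=A, to=D, msg='err')): A:[] B:[done,stop] C:[bye,resp] D:[err]
After 10 (process(C)): A:[] B:[done,stop] C:[resp] D:[err]
After 11 (process(D)): A:[] B:[done,stop] C:[resp] D:[]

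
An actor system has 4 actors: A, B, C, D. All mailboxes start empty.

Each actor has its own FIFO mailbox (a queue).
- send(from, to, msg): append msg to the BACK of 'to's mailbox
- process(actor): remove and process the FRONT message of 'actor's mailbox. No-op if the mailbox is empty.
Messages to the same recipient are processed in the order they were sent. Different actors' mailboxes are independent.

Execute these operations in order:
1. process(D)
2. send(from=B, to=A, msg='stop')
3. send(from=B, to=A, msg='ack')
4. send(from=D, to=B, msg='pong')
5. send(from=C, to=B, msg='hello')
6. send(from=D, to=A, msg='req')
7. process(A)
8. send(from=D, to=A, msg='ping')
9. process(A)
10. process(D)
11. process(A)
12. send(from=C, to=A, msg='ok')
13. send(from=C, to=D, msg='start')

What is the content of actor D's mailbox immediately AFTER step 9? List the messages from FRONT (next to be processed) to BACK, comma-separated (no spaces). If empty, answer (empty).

After 1 (process(D)): A:[] B:[] C:[] D:[]
After 2 (send(from=B, to=A, msg='stop')): A:[stop] B:[] C:[] D:[]
After 3 (send(from=B, to=A, msg='ack')): A:[stop,ack] B:[] C:[] D:[]
After 4 (send(from=D, to=B, msg='pong')): A:[stop,ack] B:[pong] C:[] D:[]
After 5 (send(from=C, to=B, msg='hello')): A:[stop,ack] B:[pong,hello] C:[] D:[]
After 6 (send(from=D, to=A, msg='req')): A:[stop,ack,req] B:[pong,hello] C:[] D:[]
After 7 (process(A)): A:[ack,req] B:[pong,hello] C:[] D:[]
After 8 (send(from=D, to=A, msg='ping')): A:[ack,req,ping] B:[pong,hello] C:[] D:[]
After 9 (process(A)): A:[req,ping] B:[pong,hello] C:[] D:[]

(empty)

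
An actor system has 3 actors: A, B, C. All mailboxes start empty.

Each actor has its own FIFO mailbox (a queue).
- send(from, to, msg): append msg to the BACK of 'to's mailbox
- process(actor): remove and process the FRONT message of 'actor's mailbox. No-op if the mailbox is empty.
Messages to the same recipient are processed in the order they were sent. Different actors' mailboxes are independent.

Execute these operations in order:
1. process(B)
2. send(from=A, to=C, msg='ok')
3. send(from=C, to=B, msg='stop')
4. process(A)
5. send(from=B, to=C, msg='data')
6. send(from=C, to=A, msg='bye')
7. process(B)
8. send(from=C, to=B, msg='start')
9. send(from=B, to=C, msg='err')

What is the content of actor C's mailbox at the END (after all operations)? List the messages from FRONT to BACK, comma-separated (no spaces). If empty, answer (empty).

After 1 (process(B)): A:[] B:[] C:[]
After 2 (send(from=A, to=C, msg='ok')): A:[] B:[] C:[ok]
After 3 (send(from=C, to=B, msg='stop')): A:[] B:[stop] C:[ok]
After 4 (process(A)): A:[] B:[stop] C:[ok]
After 5 (send(from=B, to=C, msg='data')): A:[] B:[stop] C:[ok,data]
After 6 (send(from=C, to=A, msg='bye')): A:[bye] B:[stop] C:[ok,data]
After 7 (process(B)): A:[bye] B:[] C:[ok,data]
After 8 (send(from=C, to=B, msg='start')): A:[bye] B:[start] C:[ok,data]
After 9 (send(from=B, to=C, msg='err')): A:[bye] B:[start] C:[ok,data,err]

Answer: ok,data,err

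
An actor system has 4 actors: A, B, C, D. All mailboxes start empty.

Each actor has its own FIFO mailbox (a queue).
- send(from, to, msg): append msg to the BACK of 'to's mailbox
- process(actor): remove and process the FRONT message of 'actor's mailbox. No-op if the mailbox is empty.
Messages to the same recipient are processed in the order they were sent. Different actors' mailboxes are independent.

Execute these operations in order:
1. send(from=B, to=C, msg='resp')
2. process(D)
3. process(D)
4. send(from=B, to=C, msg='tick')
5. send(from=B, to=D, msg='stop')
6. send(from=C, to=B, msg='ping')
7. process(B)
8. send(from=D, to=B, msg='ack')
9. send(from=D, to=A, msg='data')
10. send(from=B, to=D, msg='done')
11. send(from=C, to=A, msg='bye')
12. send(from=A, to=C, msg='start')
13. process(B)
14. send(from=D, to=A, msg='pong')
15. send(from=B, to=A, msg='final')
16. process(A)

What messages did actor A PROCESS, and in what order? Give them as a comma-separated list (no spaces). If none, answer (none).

Answer: data

Derivation:
After 1 (send(from=B, to=C, msg='resp')): A:[] B:[] C:[resp] D:[]
After 2 (process(D)): A:[] B:[] C:[resp] D:[]
After 3 (process(D)): A:[] B:[] C:[resp] D:[]
After 4 (send(from=B, to=C, msg='tick')): A:[] B:[] C:[resp,tick] D:[]
After 5 (send(from=B, to=D, msg='stop')): A:[] B:[] C:[resp,tick] D:[stop]
After 6 (send(from=C, to=B, msg='ping')): A:[] B:[ping] C:[resp,tick] D:[stop]
After 7 (process(B)): A:[] B:[] C:[resp,tick] D:[stop]
After 8 (send(from=D, to=B, msg='ack')): A:[] B:[ack] C:[resp,tick] D:[stop]
After 9 (send(from=D, to=A, msg='data')): A:[data] B:[ack] C:[resp,tick] D:[stop]
After 10 (send(from=B, to=D, msg='done')): A:[data] B:[ack] C:[resp,tick] D:[stop,done]
After 11 (send(from=C, to=A, msg='bye')): A:[data,bye] B:[ack] C:[resp,tick] D:[stop,done]
After 12 (send(from=A, to=C, msg='start')): A:[data,bye] B:[ack] C:[resp,tick,start] D:[stop,done]
After 13 (process(B)): A:[data,bye] B:[] C:[resp,tick,start] D:[stop,done]
After 14 (send(from=D, to=A, msg='pong')): A:[data,bye,pong] B:[] C:[resp,tick,start] D:[stop,done]
After 15 (send(from=B, to=A, msg='final')): A:[data,bye,pong,final] B:[] C:[resp,tick,start] D:[stop,done]
After 16 (process(A)): A:[bye,pong,final] B:[] C:[resp,tick,start] D:[stop,done]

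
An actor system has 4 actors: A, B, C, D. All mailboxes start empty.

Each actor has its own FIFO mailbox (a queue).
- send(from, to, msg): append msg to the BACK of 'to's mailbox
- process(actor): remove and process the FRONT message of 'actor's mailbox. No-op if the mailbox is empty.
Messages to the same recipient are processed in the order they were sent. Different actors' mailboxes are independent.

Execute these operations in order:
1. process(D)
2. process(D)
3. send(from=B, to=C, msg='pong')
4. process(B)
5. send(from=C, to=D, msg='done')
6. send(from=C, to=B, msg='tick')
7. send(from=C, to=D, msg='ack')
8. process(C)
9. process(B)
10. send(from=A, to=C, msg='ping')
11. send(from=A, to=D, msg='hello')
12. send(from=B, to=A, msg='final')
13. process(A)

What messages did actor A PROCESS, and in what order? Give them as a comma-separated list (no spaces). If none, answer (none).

Answer: final

Derivation:
After 1 (process(D)): A:[] B:[] C:[] D:[]
After 2 (process(D)): A:[] B:[] C:[] D:[]
After 3 (send(from=B, to=C, msg='pong')): A:[] B:[] C:[pong] D:[]
After 4 (process(B)): A:[] B:[] C:[pong] D:[]
After 5 (send(from=C, to=D, msg='done')): A:[] B:[] C:[pong] D:[done]
After 6 (send(from=C, to=B, msg='tick')): A:[] B:[tick] C:[pong] D:[done]
After 7 (send(from=C, to=D, msg='ack')): A:[] B:[tick] C:[pong] D:[done,ack]
After 8 (process(C)): A:[] B:[tick] C:[] D:[done,ack]
After 9 (process(B)): A:[] B:[] C:[] D:[done,ack]
After 10 (send(from=A, to=C, msg='ping')): A:[] B:[] C:[ping] D:[done,ack]
After 11 (send(from=A, to=D, msg='hello')): A:[] B:[] C:[ping] D:[done,ack,hello]
After 12 (send(from=B, to=A, msg='final')): A:[final] B:[] C:[ping] D:[done,ack,hello]
After 13 (process(A)): A:[] B:[] C:[ping] D:[done,ack,hello]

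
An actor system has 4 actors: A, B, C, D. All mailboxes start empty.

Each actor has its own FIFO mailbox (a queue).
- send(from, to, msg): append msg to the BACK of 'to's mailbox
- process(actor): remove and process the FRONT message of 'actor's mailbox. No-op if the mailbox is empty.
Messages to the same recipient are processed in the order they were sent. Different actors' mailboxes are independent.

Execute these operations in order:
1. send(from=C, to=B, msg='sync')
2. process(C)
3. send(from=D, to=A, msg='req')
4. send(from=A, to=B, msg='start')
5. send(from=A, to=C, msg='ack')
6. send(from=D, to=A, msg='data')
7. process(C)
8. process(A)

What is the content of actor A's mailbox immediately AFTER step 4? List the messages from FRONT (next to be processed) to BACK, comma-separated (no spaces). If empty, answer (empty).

After 1 (send(from=C, to=B, msg='sync')): A:[] B:[sync] C:[] D:[]
After 2 (process(C)): A:[] B:[sync] C:[] D:[]
After 3 (send(from=D, to=A, msg='req')): A:[req] B:[sync] C:[] D:[]
After 4 (send(from=A, to=B, msg='start')): A:[req] B:[sync,start] C:[] D:[]

req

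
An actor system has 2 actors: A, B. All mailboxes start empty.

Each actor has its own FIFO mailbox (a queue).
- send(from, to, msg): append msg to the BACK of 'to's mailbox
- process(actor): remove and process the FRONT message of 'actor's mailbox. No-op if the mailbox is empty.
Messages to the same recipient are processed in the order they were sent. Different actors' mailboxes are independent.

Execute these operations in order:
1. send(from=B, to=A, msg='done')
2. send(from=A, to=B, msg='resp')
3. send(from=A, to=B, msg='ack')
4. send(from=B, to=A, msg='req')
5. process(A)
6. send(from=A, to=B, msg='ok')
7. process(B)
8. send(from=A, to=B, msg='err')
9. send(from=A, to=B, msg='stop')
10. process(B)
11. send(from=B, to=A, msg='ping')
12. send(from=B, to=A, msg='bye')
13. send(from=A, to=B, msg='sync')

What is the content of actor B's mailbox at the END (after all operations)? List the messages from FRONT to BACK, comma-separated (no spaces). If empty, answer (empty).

After 1 (send(from=B, to=A, msg='done')): A:[done] B:[]
After 2 (send(from=A, to=B, msg='resp')): A:[done] B:[resp]
After 3 (send(from=A, to=B, msg='ack')): A:[done] B:[resp,ack]
After 4 (send(from=B, to=A, msg='req')): A:[done,req] B:[resp,ack]
After 5 (process(A)): A:[req] B:[resp,ack]
After 6 (send(from=A, to=B, msg='ok')): A:[req] B:[resp,ack,ok]
After 7 (process(B)): A:[req] B:[ack,ok]
After 8 (send(from=A, to=B, msg='err')): A:[req] B:[ack,ok,err]
After 9 (send(from=A, to=B, msg='stop')): A:[req] B:[ack,ok,err,stop]
After 10 (process(B)): A:[req] B:[ok,err,stop]
After 11 (send(from=B, to=A, msg='ping')): A:[req,ping] B:[ok,err,stop]
After 12 (send(from=B, to=A, msg='bye')): A:[req,ping,bye] B:[ok,err,stop]
After 13 (send(from=A, to=B, msg='sync')): A:[req,ping,bye] B:[ok,err,stop,sync]

Answer: ok,err,stop,sync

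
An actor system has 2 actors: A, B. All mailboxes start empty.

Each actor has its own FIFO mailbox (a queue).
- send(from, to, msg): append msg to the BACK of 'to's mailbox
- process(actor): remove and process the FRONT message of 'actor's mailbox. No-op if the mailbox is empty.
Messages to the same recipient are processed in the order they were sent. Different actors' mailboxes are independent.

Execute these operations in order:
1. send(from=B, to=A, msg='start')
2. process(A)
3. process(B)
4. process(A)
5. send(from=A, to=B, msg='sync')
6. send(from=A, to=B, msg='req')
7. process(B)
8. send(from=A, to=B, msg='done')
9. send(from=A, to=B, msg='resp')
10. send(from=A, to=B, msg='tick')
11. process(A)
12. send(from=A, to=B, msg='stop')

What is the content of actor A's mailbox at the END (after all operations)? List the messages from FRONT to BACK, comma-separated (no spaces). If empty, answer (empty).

Answer: (empty)

Derivation:
After 1 (send(from=B, to=A, msg='start')): A:[start] B:[]
After 2 (process(A)): A:[] B:[]
After 3 (process(B)): A:[] B:[]
After 4 (process(A)): A:[] B:[]
After 5 (send(from=A, to=B, msg='sync')): A:[] B:[sync]
After 6 (send(from=A, to=B, msg='req')): A:[] B:[sync,req]
After 7 (process(B)): A:[] B:[req]
After 8 (send(from=A, to=B, msg='done')): A:[] B:[req,done]
After 9 (send(from=A, to=B, msg='resp')): A:[] B:[req,done,resp]
After 10 (send(from=A, to=B, msg='tick')): A:[] B:[req,done,resp,tick]
After 11 (process(A)): A:[] B:[req,done,resp,tick]
After 12 (send(from=A, to=B, msg='stop')): A:[] B:[req,done,resp,tick,stop]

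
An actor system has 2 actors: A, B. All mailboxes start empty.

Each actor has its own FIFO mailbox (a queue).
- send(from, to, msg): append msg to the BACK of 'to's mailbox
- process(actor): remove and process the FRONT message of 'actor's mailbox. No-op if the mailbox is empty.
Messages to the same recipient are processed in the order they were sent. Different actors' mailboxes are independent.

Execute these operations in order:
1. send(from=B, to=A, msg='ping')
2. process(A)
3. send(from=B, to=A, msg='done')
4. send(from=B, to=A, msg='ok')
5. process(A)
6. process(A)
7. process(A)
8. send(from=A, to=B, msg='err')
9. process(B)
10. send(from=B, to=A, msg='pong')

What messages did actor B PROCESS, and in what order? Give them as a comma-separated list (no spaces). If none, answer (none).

Answer: err

Derivation:
After 1 (send(from=B, to=A, msg='ping')): A:[ping] B:[]
After 2 (process(A)): A:[] B:[]
After 3 (send(from=B, to=A, msg='done')): A:[done] B:[]
After 4 (send(from=B, to=A, msg='ok')): A:[done,ok] B:[]
After 5 (process(A)): A:[ok] B:[]
After 6 (process(A)): A:[] B:[]
After 7 (process(A)): A:[] B:[]
After 8 (send(from=A, to=B, msg='err')): A:[] B:[err]
After 9 (process(B)): A:[] B:[]
After 10 (send(from=B, to=A, msg='pong')): A:[pong] B:[]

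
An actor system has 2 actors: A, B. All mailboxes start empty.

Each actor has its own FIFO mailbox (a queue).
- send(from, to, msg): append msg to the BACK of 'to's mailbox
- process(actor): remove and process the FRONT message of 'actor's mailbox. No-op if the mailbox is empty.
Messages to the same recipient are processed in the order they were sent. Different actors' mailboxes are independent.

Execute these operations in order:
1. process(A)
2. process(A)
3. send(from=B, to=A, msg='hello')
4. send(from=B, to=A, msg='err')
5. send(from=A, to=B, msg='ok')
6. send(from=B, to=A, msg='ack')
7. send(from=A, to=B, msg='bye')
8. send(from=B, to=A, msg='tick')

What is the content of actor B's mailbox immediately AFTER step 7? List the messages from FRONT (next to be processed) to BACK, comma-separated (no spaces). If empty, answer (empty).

After 1 (process(A)): A:[] B:[]
After 2 (process(A)): A:[] B:[]
After 3 (send(from=B, to=A, msg='hello')): A:[hello] B:[]
After 4 (send(from=B, to=A, msg='err')): A:[hello,err] B:[]
After 5 (send(from=A, to=B, msg='ok')): A:[hello,err] B:[ok]
After 6 (send(from=B, to=A, msg='ack')): A:[hello,err,ack] B:[ok]
After 7 (send(from=A, to=B, msg='bye')): A:[hello,err,ack] B:[ok,bye]

ok,bye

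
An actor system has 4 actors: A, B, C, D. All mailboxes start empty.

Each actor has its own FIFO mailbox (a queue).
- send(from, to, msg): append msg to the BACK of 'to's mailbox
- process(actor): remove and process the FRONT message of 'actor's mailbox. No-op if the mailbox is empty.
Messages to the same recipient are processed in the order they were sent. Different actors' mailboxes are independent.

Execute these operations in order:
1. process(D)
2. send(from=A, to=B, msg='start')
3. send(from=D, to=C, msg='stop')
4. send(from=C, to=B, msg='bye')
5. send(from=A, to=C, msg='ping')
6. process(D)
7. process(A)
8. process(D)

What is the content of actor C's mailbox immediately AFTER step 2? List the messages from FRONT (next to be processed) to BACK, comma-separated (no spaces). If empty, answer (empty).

After 1 (process(D)): A:[] B:[] C:[] D:[]
After 2 (send(from=A, to=B, msg='start')): A:[] B:[start] C:[] D:[]

(empty)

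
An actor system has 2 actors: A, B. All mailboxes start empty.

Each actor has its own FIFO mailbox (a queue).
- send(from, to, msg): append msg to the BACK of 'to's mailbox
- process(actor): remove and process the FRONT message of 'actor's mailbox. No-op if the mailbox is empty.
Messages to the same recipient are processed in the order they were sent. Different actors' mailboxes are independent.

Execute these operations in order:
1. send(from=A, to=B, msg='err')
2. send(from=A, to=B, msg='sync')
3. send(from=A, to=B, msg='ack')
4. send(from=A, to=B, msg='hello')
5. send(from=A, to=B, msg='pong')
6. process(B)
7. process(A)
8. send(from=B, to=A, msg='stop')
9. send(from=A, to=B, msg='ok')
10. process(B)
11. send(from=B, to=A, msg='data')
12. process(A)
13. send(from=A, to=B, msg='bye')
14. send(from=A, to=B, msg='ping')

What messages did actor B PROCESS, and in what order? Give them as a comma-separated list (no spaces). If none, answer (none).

After 1 (send(from=A, to=B, msg='err')): A:[] B:[err]
After 2 (send(from=A, to=B, msg='sync')): A:[] B:[err,sync]
After 3 (send(from=A, to=B, msg='ack')): A:[] B:[err,sync,ack]
After 4 (send(from=A, to=B, msg='hello')): A:[] B:[err,sync,ack,hello]
After 5 (send(from=A, to=B, msg='pong')): A:[] B:[err,sync,ack,hello,pong]
After 6 (process(B)): A:[] B:[sync,ack,hello,pong]
After 7 (process(A)): A:[] B:[sync,ack,hello,pong]
After 8 (send(from=B, to=A, msg='stop')): A:[stop] B:[sync,ack,hello,pong]
After 9 (send(from=A, to=B, msg='ok')): A:[stop] B:[sync,ack,hello,pong,ok]
After 10 (process(B)): A:[stop] B:[ack,hello,pong,ok]
After 11 (send(from=B, to=A, msg='data')): A:[stop,data] B:[ack,hello,pong,ok]
After 12 (process(A)): A:[data] B:[ack,hello,pong,ok]
After 13 (send(from=A, to=B, msg='bye')): A:[data] B:[ack,hello,pong,ok,bye]
After 14 (send(from=A, to=B, msg='ping')): A:[data] B:[ack,hello,pong,ok,bye,ping]

Answer: err,sync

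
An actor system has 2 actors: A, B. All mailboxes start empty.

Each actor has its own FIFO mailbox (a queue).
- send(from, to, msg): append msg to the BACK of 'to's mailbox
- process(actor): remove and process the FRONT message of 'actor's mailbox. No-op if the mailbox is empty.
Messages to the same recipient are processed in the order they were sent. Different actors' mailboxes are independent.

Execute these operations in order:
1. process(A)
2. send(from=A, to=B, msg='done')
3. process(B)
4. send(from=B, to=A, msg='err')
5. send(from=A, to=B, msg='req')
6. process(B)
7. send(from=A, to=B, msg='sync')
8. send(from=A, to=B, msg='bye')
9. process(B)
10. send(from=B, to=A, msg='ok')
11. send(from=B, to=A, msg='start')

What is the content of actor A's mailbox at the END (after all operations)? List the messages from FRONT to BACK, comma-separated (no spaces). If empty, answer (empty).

Answer: err,ok,start

Derivation:
After 1 (process(A)): A:[] B:[]
After 2 (send(from=A, to=B, msg='done')): A:[] B:[done]
After 3 (process(B)): A:[] B:[]
After 4 (send(from=B, to=A, msg='err')): A:[err] B:[]
After 5 (send(from=A, to=B, msg='req')): A:[err] B:[req]
After 6 (process(B)): A:[err] B:[]
After 7 (send(from=A, to=B, msg='sync')): A:[err] B:[sync]
After 8 (send(from=A, to=B, msg='bye')): A:[err] B:[sync,bye]
After 9 (process(B)): A:[err] B:[bye]
After 10 (send(from=B, to=A, msg='ok')): A:[err,ok] B:[bye]
After 11 (send(from=B, to=A, msg='start')): A:[err,ok,start] B:[bye]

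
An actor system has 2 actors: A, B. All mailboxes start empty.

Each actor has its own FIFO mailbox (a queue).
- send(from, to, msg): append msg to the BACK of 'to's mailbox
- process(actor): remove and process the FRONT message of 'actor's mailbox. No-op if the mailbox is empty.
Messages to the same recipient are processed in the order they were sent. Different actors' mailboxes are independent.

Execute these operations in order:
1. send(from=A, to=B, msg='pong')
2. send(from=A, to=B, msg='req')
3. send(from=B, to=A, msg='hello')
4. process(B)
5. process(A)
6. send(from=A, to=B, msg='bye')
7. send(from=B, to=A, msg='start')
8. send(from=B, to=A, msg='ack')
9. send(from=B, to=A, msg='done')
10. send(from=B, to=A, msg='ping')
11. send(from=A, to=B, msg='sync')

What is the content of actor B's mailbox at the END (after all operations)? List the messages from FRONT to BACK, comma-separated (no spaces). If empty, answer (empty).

After 1 (send(from=A, to=B, msg='pong')): A:[] B:[pong]
After 2 (send(from=A, to=B, msg='req')): A:[] B:[pong,req]
After 3 (send(from=B, to=A, msg='hello')): A:[hello] B:[pong,req]
After 4 (process(B)): A:[hello] B:[req]
After 5 (process(A)): A:[] B:[req]
After 6 (send(from=A, to=B, msg='bye')): A:[] B:[req,bye]
After 7 (send(from=B, to=A, msg='start')): A:[start] B:[req,bye]
After 8 (send(from=B, to=A, msg='ack')): A:[start,ack] B:[req,bye]
After 9 (send(from=B, to=A, msg='done')): A:[start,ack,done] B:[req,bye]
After 10 (send(from=B, to=A, msg='ping')): A:[start,ack,done,ping] B:[req,bye]
After 11 (send(from=A, to=B, msg='sync')): A:[start,ack,done,ping] B:[req,bye,sync]

Answer: req,bye,sync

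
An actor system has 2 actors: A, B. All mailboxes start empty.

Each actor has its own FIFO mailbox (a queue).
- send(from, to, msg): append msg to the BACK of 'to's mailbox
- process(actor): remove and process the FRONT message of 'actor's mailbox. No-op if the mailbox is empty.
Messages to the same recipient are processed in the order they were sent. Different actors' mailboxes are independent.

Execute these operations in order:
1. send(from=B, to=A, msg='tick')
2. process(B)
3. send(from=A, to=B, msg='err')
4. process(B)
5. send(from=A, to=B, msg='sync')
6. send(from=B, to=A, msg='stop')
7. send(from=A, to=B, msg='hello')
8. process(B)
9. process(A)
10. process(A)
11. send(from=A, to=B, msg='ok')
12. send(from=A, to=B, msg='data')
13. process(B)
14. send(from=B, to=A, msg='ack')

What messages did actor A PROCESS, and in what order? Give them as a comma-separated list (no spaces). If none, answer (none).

Answer: tick,stop

Derivation:
After 1 (send(from=B, to=A, msg='tick')): A:[tick] B:[]
After 2 (process(B)): A:[tick] B:[]
After 3 (send(from=A, to=B, msg='err')): A:[tick] B:[err]
After 4 (process(B)): A:[tick] B:[]
After 5 (send(from=A, to=B, msg='sync')): A:[tick] B:[sync]
After 6 (send(from=B, to=A, msg='stop')): A:[tick,stop] B:[sync]
After 7 (send(from=A, to=B, msg='hello')): A:[tick,stop] B:[sync,hello]
After 8 (process(B)): A:[tick,stop] B:[hello]
After 9 (process(A)): A:[stop] B:[hello]
After 10 (process(A)): A:[] B:[hello]
After 11 (send(from=A, to=B, msg='ok')): A:[] B:[hello,ok]
After 12 (send(from=A, to=B, msg='data')): A:[] B:[hello,ok,data]
After 13 (process(B)): A:[] B:[ok,data]
After 14 (send(from=B, to=A, msg='ack')): A:[ack] B:[ok,data]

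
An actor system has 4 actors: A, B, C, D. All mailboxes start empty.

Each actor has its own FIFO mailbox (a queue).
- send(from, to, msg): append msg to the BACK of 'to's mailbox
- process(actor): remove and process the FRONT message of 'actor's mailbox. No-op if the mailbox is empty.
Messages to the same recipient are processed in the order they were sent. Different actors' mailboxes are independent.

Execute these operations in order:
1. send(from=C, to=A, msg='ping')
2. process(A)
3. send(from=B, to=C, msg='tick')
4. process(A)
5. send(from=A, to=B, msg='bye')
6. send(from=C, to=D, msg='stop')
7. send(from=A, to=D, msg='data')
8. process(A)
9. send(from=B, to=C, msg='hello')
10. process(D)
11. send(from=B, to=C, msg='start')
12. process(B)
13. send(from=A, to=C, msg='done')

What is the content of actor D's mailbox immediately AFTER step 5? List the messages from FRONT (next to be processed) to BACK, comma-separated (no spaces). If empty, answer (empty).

After 1 (send(from=C, to=A, msg='ping')): A:[ping] B:[] C:[] D:[]
After 2 (process(A)): A:[] B:[] C:[] D:[]
After 3 (send(from=B, to=C, msg='tick')): A:[] B:[] C:[tick] D:[]
After 4 (process(A)): A:[] B:[] C:[tick] D:[]
After 5 (send(from=A, to=B, msg='bye')): A:[] B:[bye] C:[tick] D:[]

(empty)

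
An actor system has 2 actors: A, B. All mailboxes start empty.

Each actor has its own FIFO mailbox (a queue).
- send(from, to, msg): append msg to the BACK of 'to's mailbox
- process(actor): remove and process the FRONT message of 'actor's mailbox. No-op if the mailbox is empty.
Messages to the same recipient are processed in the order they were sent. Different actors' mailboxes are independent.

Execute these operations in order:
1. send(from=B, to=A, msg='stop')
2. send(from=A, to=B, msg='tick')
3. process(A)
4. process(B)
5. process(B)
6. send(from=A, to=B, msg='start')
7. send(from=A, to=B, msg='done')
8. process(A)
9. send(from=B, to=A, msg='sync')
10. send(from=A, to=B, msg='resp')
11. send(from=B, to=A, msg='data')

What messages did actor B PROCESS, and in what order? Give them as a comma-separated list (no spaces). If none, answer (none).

Answer: tick

Derivation:
After 1 (send(from=B, to=A, msg='stop')): A:[stop] B:[]
After 2 (send(from=A, to=B, msg='tick')): A:[stop] B:[tick]
After 3 (process(A)): A:[] B:[tick]
After 4 (process(B)): A:[] B:[]
After 5 (process(B)): A:[] B:[]
After 6 (send(from=A, to=B, msg='start')): A:[] B:[start]
After 7 (send(from=A, to=B, msg='done')): A:[] B:[start,done]
After 8 (process(A)): A:[] B:[start,done]
After 9 (send(from=B, to=A, msg='sync')): A:[sync] B:[start,done]
After 10 (send(from=A, to=B, msg='resp')): A:[sync] B:[start,done,resp]
After 11 (send(from=B, to=A, msg='data')): A:[sync,data] B:[start,done,resp]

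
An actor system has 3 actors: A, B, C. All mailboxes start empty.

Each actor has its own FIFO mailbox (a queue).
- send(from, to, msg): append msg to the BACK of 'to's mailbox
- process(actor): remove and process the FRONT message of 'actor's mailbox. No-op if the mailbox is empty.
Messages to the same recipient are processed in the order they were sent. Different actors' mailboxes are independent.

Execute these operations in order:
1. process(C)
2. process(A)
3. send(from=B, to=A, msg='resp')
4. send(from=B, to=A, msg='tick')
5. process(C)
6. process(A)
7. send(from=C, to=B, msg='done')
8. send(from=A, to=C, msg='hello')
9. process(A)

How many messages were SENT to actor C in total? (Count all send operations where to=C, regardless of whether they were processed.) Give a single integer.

Answer: 1

Derivation:
After 1 (process(C)): A:[] B:[] C:[]
After 2 (process(A)): A:[] B:[] C:[]
After 3 (send(from=B, to=A, msg='resp')): A:[resp] B:[] C:[]
After 4 (send(from=B, to=A, msg='tick')): A:[resp,tick] B:[] C:[]
After 5 (process(C)): A:[resp,tick] B:[] C:[]
After 6 (process(A)): A:[tick] B:[] C:[]
After 7 (send(from=C, to=B, msg='done')): A:[tick] B:[done] C:[]
After 8 (send(from=A, to=C, msg='hello')): A:[tick] B:[done] C:[hello]
After 9 (process(A)): A:[] B:[done] C:[hello]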